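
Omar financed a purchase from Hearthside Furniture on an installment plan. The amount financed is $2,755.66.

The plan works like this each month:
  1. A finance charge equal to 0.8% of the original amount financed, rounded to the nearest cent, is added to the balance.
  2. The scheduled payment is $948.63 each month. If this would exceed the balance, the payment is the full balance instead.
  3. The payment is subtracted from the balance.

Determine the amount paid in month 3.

$924.55

Month 1: $2,755.66 +$22.05 interest = $2,777.71; pay $948.63 → $1,829.08
Month 2: $1,829.08 +$22.05 interest = $1,851.13; pay $948.63 → $902.50
Month 3: $902.50 +$22.05 interest = $924.55; pay $924.55 → $0.00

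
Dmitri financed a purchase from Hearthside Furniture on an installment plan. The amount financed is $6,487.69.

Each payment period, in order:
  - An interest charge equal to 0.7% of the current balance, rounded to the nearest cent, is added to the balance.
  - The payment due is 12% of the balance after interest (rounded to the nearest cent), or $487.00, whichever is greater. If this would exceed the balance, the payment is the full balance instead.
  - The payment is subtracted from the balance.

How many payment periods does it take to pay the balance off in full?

Payment period 1: opening $6,487.69; interest $45.41 → $6,533.10; payment $783.97; balance $5,749.13
Payment period 2: opening $5,749.13; interest $40.24 → $5,789.37; payment $694.72; balance $5,094.65
Payment period 3: opening $5,094.65; interest $35.66 → $5,130.31; payment $615.64; balance $4,514.67
Payment period 4: opening $4,514.67; interest $31.60 → $4,546.27; payment $545.55; balance $4,000.72
Payment period 5: opening $4,000.72; interest $28.01 → $4,028.73; payment $487.00; balance $3,541.73
Payment period 6: opening $3,541.73; interest $24.79 → $3,566.52; payment $487.00; balance $3,079.52
Payment period 7: opening $3,079.52; interest $21.56 → $3,101.08; payment $487.00; balance $2,614.08
Payment period 8: opening $2,614.08; interest $18.30 → $2,632.38; payment $487.00; balance $2,145.38
Payment period 9: opening $2,145.38; interest $15.02 → $2,160.40; payment $487.00; balance $1,673.40
Payment period 10: opening $1,673.40; interest $11.71 → $1,685.11; payment $487.00; balance $1,198.11
Payment period 11: opening $1,198.11; interest $8.39 → $1,206.50; payment $487.00; balance $719.50
Payment period 12: opening $719.50; interest $5.04 → $724.54; payment $487.00; balance $237.54
Payment period 13: opening $237.54; interest $1.66 → $239.20; payment $239.20; balance $0.00
Balance reaches $0.00 in payment period 13.

13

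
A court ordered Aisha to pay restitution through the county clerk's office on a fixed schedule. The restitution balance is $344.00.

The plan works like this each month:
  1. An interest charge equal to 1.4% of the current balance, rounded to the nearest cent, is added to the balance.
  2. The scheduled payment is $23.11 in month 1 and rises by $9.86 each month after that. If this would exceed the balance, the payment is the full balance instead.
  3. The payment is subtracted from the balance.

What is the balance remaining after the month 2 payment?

Month 1: $344.00 +$4.82 interest = $348.82; pay $23.11 → $325.71
Month 2: $325.71 +$4.56 interest = $330.27; pay $32.97 → $297.30

$297.30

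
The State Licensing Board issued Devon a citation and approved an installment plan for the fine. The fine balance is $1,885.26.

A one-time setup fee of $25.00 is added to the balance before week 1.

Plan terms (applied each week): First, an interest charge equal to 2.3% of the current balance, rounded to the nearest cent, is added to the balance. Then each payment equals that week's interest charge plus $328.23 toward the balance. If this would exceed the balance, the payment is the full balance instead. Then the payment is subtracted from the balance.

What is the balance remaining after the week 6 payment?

Week 1: opening $1,910.26; interest $43.94 → $1,954.20; payment $372.17; balance $1,582.03
Week 2: opening $1,582.03; interest $36.39 → $1,618.42; payment $364.62; balance $1,253.80
Week 3: opening $1,253.80; interest $28.84 → $1,282.64; payment $357.07; balance $925.57
Week 4: opening $925.57; interest $21.29 → $946.86; payment $349.52; balance $597.34
Week 5: opening $597.34; interest $13.74 → $611.08; payment $341.97; balance $269.11
Week 6: opening $269.11; interest $6.19 → $275.30; payment $275.30; balance $0.00

$0.00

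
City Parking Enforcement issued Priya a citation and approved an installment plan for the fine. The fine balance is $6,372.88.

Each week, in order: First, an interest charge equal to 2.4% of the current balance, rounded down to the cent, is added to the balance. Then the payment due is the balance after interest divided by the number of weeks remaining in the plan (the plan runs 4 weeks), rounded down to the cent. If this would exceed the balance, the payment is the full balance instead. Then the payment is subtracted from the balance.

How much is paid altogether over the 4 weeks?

Week 1: $6,372.88 +$152.94 interest = $6,525.82; pay $1,631.45 → $4,894.37
Week 2: $4,894.37 +$117.46 interest = $5,011.83; pay $1,670.61 → $3,341.22
Week 3: $3,341.22 +$80.18 interest = $3,421.40; pay $1,710.70 → $1,710.70
Week 4: $1,710.70 +$41.05 interest = $1,751.75; pay $1,751.75 → $0.00
Total paid: $6,764.51

$6,764.51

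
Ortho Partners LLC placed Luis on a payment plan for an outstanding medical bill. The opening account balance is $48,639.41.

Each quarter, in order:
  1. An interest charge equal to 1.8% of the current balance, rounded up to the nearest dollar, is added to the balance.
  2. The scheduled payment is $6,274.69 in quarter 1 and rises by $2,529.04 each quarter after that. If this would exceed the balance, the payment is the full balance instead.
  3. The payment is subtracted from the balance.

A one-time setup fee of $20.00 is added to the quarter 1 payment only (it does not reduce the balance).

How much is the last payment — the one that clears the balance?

Quarter 1: $48,639.41 +$876.00 interest = $49,515.41; pay $6,274.69 (+ $20.00 fee) → $43,240.72
Quarter 2: $43,240.72 +$779.00 interest = $44,019.72; pay $8,803.73 → $35,215.99
Quarter 3: $35,215.99 +$634.00 interest = $35,849.99; pay $11,332.77 → $24,517.22
Quarter 4: $24,517.22 +$442.00 interest = $24,959.22; pay $13,861.81 → $11,097.41
Quarter 5: $11,097.41 +$200.00 interest = $11,297.41; pay $11,297.41 → $0.00

$11,297.41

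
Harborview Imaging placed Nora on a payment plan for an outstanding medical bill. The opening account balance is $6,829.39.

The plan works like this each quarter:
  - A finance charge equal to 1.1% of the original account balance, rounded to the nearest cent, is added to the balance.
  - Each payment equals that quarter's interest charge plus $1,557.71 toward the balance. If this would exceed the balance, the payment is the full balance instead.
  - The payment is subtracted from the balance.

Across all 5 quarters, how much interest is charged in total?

$375.60

Quarter 1: opening $6,829.39; interest $75.12 → $6,904.51; payment $1,632.83; balance $5,271.68
Quarter 2: opening $5,271.68; interest $75.12 → $5,346.80; payment $1,632.83; balance $3,713.97
Quarter 3: opening $3,713.97; interest $75.12 → $3,789.09; payment $1,632.83; balance $2,156.26
Quarter 4: opening $2,156.26; interest $75.12 → $2,231.38; payment $1,632.83; balance $598.55
Quarter 5: opening $598.55; interest $75.12 → $673.67; payment $673.67; balance $0.00
Total interest: $75.12 + $75.12 + $75.12 + $75.12 + $75.12 = $375.60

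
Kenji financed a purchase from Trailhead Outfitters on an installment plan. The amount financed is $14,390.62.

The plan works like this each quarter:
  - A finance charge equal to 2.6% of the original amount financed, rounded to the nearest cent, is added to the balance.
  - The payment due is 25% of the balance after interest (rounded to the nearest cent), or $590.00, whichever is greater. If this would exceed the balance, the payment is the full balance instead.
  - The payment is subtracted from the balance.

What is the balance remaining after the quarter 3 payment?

# | Opening | Interest | Payment | End bal
1 | $14,390.62 | $374.16 | $3,691.20 | $11,073.58
2 | $11,073.58 | $374.16 | $2,861.94 | $8,585.80
3 | $8,585.80 | $374.16 | $2,239.99 | $6,719.97

$6,719.97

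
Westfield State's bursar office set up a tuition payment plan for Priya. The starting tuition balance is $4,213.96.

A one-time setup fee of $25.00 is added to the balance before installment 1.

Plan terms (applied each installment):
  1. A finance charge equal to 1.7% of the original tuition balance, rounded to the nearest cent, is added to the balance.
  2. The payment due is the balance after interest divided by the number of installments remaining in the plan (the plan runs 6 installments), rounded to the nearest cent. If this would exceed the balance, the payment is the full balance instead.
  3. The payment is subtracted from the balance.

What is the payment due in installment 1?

Installment 1: $4,238.96 +$71.64 interest = $4,310.60; pay $718.43 → $3,592.17

$718.43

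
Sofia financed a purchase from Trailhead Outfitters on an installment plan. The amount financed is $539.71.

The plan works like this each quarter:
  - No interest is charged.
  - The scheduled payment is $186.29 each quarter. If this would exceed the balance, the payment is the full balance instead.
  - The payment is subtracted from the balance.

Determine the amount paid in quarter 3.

$167.13

Quarter 1: opening $539.71; payment $186.29; balance $353.42
Quarter 2: opening $353.42; payment $186.29; balance $167.13
Quarter 3: opening $167.13; payment $167.13; balance $0.00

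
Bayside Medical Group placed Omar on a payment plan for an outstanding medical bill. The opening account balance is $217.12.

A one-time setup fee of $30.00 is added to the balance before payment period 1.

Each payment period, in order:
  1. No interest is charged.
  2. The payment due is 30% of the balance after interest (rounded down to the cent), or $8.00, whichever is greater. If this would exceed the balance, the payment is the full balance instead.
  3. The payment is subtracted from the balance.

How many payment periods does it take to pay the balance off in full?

10

Payment period 1: opening $247.12; payment $74.13; balance $172.99
Payment period 2: opening $172.99; payment $51.89; balance $121.10
Payment period 3: opening $121.10; payment $36.33; balance $84.77
Payment period 4: opening $84.77; payment $25.43; balance $59.34
Payment period 5: opening $59.34; payment $17.80; balance $41.54
Payment period 6: opening $41.54; payment $12.46; balance $29.08
Payment period 7: opening $29.08; payment $8.72; balance $20.36
Payment period 8: opening $20.36; payment $8.00; balance $12.36
Payment period 9: opening $12.36; payment $8.00; balance $4.36
Payment period 10: opening $4.36; payment $4.36; balance $0.00
Balance reaches $0.00 in payment period 10.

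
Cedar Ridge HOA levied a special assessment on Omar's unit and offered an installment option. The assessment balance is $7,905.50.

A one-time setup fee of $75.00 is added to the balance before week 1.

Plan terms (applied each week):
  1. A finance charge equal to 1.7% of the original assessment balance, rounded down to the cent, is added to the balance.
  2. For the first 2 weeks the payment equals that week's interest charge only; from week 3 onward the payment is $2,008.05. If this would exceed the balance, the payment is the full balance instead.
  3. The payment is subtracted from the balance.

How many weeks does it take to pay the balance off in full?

Week 1: $7,980.50 +$134.39 interest = $8,114.89; pay $134.39 → $7,980.50
Week 2: $7,980.50 +$134.39 interest = $8,114.89; pay $134.39 → $7,980.50
Week 3: $7,980.50 +$134.39 interest = $8,114.89; pay $2,008.05 → $6,106.84
Week 4: $6,106.84 +$134.39 interest = $6,241.23; pay $2,008.05 → $4,233.18
Week 5: $4,233.18 +$134.39 interest = $4,367.57; pay $2,008.05 → $2,359.52
Week 6: $2,359.52 +$134.39 interest = $2,493.91; pay $2,008.05 → $485.86
Week 7: $485.86 +$134.39 interest = $620.25; pay $620.25 → $0.00
Balance reaches $0.00 in week 7.

7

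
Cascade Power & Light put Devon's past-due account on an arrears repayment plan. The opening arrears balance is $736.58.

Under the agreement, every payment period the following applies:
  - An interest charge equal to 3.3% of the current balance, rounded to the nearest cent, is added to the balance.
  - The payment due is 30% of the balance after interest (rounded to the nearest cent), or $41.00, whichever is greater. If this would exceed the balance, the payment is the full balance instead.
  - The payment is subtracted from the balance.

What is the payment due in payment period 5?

$62.41

# | Opening | Interest | Payment | End bal
1 | $736.58 | $24.31 | $228.27 | $532.62
2 | $532.62 | $17.58 | $165.06 | $385.14
3 | $385.14 | $12.71 | $119.36 | $278.49
4 | $278.49 | $9.19 | $86.30 | $201.38
5 | $201.38 | $6.65 | $62.41 | $145.62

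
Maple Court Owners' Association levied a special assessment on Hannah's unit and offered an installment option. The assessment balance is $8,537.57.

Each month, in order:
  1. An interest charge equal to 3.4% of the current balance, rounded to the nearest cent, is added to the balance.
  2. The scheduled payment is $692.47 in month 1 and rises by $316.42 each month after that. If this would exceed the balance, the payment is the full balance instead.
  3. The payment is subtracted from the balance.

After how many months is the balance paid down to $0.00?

7

Month 1: opening $8,537.57; interest $290.28 → $8,827.85; payment $692.47; balance $8,135.38
Month 2: opening $8,135.38; interest $276.60 → $8,411.98; payment $1,008.89; balance $7,403.09
Month 3: opening $7,403.09; interest $251.71 → $7,654.80; payment $1,325.31; balance $6,329.49
Month 4: opening $6,329.49; interest $215.20 → $6,544.69; payment $1,641.73; balance $4,902.96
Month 5: opening $4,902.96; interest $166.70 → $5,069.66; payment $1,958.15; balance $3,111.51
Month 6: opening $3,111.51; interest $105.79 → $3,217.30; payment $2,274.57; balance $942.73
Month 7: opening $942.73; interest $32.05 → $974.78; payment $974.78; balance $0.00
Balance reaches $0.00 in month 7.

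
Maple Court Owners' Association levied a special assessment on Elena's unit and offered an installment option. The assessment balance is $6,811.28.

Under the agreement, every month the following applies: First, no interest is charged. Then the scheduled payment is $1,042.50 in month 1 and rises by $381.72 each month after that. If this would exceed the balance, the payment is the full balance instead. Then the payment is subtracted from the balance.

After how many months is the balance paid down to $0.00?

5

Month 1: opening $6,811.28; payment $1,042.50; balance $5,768.78
Month 2: opening $5,768.78; payment $1,424.22; balance $4,344.56
Month 3: opening $4,344.56; payment $1,805.94; balance $2,538.62
Month 4: opening $2,538.62; payment $2,187.66; balance $350.96
Month 5: opening $350.96; payment $350.96; balance $0.00
Balance reaches $0.00 in month 5.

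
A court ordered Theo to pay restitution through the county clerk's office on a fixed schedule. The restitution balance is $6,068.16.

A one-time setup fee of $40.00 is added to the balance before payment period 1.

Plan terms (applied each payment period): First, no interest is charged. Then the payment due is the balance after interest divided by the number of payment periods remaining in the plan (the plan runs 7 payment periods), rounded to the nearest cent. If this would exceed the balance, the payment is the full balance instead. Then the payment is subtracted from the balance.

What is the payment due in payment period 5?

$872.59

Payment period 1: opening $6,108.16; payment $872.59; balance $5,235.57
Payment period 2: opening $5,235.57; payment $872.60; balance $4,362.97
Payment period 3: opening $4,362.97; payment $872.59; balance $3,490.38
Payment period 4: opening $3,490.38; payment $872.60; balance $2,617.78
Payment period 5: opening $2,617.78; payment $872.59; balance $1,745.19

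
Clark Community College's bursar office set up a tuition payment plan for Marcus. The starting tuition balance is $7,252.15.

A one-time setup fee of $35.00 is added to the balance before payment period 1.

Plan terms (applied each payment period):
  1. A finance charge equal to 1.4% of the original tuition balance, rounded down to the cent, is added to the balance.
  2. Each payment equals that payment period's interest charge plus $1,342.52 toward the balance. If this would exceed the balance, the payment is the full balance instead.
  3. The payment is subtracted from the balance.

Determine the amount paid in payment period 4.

Payment period 1: $7,287.15 +$101.53 interest = $7,388.68; pay $1,444.05 → $5,944.63
Payment period 2: $5,944.63 +$101.53 interest = $6,046.16; pay $1,444.05 → $4,602.11
Payment period 3: $4,602.11 +$101.53 interest = $4,703.64; pay $1,444.05 → $3,259.59
Payment period 4: $3,259.59 +$101.53 interest = $3,361.12; pay $1,444.05 → $1,917.07

$1,444.05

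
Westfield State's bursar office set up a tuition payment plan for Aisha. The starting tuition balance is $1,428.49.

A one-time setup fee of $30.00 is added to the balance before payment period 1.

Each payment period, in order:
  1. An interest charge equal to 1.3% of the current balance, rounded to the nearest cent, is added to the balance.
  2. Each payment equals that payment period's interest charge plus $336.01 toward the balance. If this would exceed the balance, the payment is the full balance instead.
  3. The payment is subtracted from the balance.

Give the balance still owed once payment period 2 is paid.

Payment period 1: $1,458.49 +$18.96 interest = $1,477.45; pay $354.97 → $1,122.48
Payment period 2: $1,122.48 +$14.59 interest = $1,137.07; pay $350.60 → $786.47

$786.47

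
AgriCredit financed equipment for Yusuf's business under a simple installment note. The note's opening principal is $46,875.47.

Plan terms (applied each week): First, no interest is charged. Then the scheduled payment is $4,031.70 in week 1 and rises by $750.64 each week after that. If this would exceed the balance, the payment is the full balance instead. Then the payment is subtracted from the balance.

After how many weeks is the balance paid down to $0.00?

# | Opening | Payment | End bal
1 | $46,875.47 | $4,031.70 | $42,843.77
2 | $42,843.77 | $4,782.34 | $38,061.43
3 | $38,061.43 | $5,532.98 | $32,528.45
4 | $32,528.45 | $6,283.62 | $26,244.83
5 | $26,244.83 | $7,034.26 | $19,210.57
6 | $19,210.57 | $7,784.90 | $11,425.67
7 | $11,425.67 | $8,535.54 | $2,890.13
8 | $2,890.13 | $2,890.13 | $0.00
Balance reaches $0.00 in week 8.

8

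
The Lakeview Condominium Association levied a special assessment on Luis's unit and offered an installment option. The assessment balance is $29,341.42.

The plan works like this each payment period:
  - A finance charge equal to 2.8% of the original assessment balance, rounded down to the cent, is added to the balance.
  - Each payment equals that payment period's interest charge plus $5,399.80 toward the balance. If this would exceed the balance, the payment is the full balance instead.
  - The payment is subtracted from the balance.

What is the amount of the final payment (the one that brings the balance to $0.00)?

$3,163.97

Payment period 1: opening $29,341.42; interest $821.55 → $30,162.97; payment $6,221.35; balance $23,941.62
Payment period 2: opening $23,941.62; interest $821.55 → $24,763.17; payment $6,221.35; balance $18,541.82
Payment period 3: opening $18,541.82; interest $821.55 → $19,363.37; payment $6,221.35; balance $13,142.02
Payment period 4: opening $13,142.02; interest $821.55 → $13,963.57; payment $6,221.35; balance $7,742.22
Payment period 5: opening $7,742.22; interest $821.55 → $8,563.77; payment $6,221.35; balance $2,342.42
Payment period 6: opening $2,342.42; interest $821.55 → $3,163.97; payment $3,163.97; balance $0.00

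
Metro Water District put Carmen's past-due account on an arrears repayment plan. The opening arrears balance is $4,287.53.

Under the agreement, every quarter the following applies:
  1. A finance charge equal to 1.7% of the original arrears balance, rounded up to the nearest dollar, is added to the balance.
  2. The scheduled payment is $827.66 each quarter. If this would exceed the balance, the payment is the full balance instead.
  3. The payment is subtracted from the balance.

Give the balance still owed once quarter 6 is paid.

$0.00

Quarter 1: $4,287.53 +$73.00 interest = $4,360.53; pay $827.66 → $3,532.87
Quarter 2: $3,532.87 +$73.00 interest = $3,605.87; pay $827.66 → $2,778.21
Quarter 3: $2,778.21 +$73.00 interest = $2,851.21; pay $827.66 → $2,023.55
Quarter 4: $2,023.55 +$73.00 interest = $2,096.55; pay $827.66 → $1,268.89
Quarter 5: $1,268.89 +$73.00 interest = $1,341.89; pay $827.66 → $514.23
Quarter 6: $514.23 +$73.00 interest = $587.23; pay $587.23 → $0.00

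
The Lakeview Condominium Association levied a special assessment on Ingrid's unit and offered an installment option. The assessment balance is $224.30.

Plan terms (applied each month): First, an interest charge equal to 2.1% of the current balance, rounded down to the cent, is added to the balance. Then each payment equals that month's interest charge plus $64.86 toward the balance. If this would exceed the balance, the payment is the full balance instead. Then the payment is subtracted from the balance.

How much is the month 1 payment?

# | Opening | Interest | Payment | End bal
1 | $224.30 | $4.71 | $69.57 | $159.44

$69.57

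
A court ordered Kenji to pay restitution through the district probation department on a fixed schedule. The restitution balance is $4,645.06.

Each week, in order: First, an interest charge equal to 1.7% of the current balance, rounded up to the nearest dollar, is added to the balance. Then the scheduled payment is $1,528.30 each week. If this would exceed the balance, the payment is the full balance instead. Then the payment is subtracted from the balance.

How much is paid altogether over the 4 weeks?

Week 1: opening $4,645.06; interest $79.00 → $4,724.06; payment $1,528.30; balance $3,195.76
Week 2: opening $3,195.76; interest $55.00 → $3,250.76; payment $1,528.30; balance $1,722.46
Week 3: opening $1,722.46; interest $30.00 → $1,752.46; payment $1,528.30; balance $224.16
Week 4: opening $224.16; interest $4.00 → $228.16; payment $228.16; balance $0.00
Total paid: $4,813.06

$4,813.06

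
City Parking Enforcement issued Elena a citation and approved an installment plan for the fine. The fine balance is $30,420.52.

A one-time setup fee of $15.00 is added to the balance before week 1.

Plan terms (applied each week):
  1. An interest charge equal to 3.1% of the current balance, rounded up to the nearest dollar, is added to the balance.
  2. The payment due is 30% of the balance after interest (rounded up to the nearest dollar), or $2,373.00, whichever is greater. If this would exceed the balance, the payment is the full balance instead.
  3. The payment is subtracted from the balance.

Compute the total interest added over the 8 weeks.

$3,077.00

Week 1: opening $30,435.52; interest $944.00 → $31,379.52; payment $9,414.00; balance $21,965.52
Week 2: opening $21,965.52; interest $681.00 → $22,646.52; payment $6,794.00; balance $15,852.52
Week 3: opening $15,852.52; interest $492.00 → $16,344.52; payment $4,904.00; balance $11,440.52
Week 4: opening $11,440.52; interest $355.00 → $11,795.52; payment $3,539.00; balance $8,256.52
Week 5: opening $8,256.52; interest $256.00 → $8,512.52; payment $2,554.00; balance $5,958.52
Week 6: opening $5,958.52; interest $185.00 → $6,143.52; payment $2,373.00; balance $3,770.52
Week 7: opening $3,770.52; interest $117.00 → $3,887.52; payment $2,373.00; balance $1,514.52
Week 8: opening $1,514.52; interest $47.00 → $1,561.52; payment $1,561.52; balance $0.00
Total interest: $944.00 + $681.00 + $492.00 + $355.00 + $256.00 + $185.00 + $117.00 + $47.00 = $3,077.00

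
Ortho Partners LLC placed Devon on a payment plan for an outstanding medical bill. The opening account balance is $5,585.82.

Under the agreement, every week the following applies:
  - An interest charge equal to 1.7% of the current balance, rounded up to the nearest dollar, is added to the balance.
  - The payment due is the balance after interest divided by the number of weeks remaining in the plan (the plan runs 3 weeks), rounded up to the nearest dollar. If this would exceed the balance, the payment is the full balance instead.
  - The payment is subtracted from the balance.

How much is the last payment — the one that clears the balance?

Week 1: opening $5,585.82; interest $95.00 → $5,680.82; payment $1,894.00; balance $3,786.82
Week 2: opening $3,786.82; interest $65.00 → $3,851.82; payment $1,926.00; balance $1,925.82
Week 3: opening $1,925.82; interest $33.00 → $1,958.82; payment $1,958.82; balance $0.00

$1,958.82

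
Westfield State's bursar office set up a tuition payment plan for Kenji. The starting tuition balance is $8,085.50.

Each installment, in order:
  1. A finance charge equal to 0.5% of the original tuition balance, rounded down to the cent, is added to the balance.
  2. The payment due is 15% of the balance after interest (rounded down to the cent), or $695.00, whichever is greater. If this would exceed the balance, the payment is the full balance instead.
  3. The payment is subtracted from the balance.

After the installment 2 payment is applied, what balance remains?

$5,905.35

Installment 1: $8,085.50 +$40.42 interest = $8,125.92; pay $1,218.88 → $6,907.04
Installment 2: $6,907.04 +$40.42 interest = $6,947.46; pay $1,042.11 → $5,905.35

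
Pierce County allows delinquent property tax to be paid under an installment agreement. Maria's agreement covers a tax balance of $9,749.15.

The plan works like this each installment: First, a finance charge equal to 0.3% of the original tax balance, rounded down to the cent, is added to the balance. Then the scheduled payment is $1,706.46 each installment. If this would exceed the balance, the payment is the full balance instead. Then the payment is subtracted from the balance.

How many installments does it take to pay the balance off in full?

Installment 1: opening $9,749.15; interest $29.24 → $9,778.39; payment $1,706.46; balance $8,071.93
Installment 2: opening $8,071.93; interest $29.24 → $8,101.17; payment $1,706.46; balance $6,394.71
Installment 3: opening $6,394.71; interest $29.24 → $6,423.95; payment $1,706.46; balance $4,717.49
Installment 4: opening $4,717.49; interest $29.24 → $4,746.73; payment $1,706.46; balance $3,040.27
Installment 5: opening $3,040.27; interest $29.24 → $3,069.51; payment $1,706.46; balance $1,363.05
Installment 6: opening $1,363.05; interest $29.24 → $1,392.29; payment $1,392.29; balance $0.00
Balance reaches $0.00 in installment 6.

6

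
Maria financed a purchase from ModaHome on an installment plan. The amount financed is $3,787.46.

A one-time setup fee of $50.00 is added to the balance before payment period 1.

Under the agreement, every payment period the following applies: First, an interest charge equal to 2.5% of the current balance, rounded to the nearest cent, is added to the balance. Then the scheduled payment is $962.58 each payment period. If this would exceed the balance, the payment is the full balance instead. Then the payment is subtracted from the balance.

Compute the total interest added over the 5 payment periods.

# | Opening | Interest | Payment | End bal
1 | $3,837.46 | $95.94 | $962.58 | $2,970.82
2 | $2,970.82 | $74.27 | $962.58 | $2,082.51
3 | $2,082.51 | $52.06 | $962.58 | $1,171.99
4 | $1,171.99 | $29.30 | $962.58 | $238.71
5 | $238.71 | $5.97 | $244.68 | $0.00
Total interest: $95.94 + $74.27 + $52.06 + $29.30 + $5.97 = $257.54

$257.54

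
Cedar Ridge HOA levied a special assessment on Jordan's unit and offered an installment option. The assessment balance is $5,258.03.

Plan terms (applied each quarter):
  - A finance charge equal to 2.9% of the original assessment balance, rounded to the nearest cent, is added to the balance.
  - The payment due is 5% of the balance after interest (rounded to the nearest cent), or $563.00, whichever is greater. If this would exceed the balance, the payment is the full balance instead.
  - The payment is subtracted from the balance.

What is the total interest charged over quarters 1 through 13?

# | Opening | Interest | Payment | End bal
1 | $5,258.03 | $152.48 | $563.00 | $4,847.51
2 | $4,847.51 | $152.48 | $563.00 | $4,436.99
3 | $4,436.99 | $152.48 | $563.00 | $4,026.47
4 | $4,026.47 | $152.48 | $563.00 | $3,615.95
5 | $3,615.95 | $152.48 | $563.00 | $3,205.43
6 | $3,205.43 | $152.48 | $563.00 | $2,794.91
7 | $2,794.91 | $152.48 | $563.00 | $2,384.39
8 | $2,384.39 | $152.48 | $563.00 | $1,973.87
9 | $1,973.87 | $152.48 | $563.00 | $1,563.35
10 | $1,563.35 | $152.48 | $563.00 | $1,152.83
11 | $1,152.83 | $152.48 | $563.00 | $742.31
12 | $742.31 | $152.48 | $563.00 | $331.79
13 | $331.79 | $152.48 | $484.27 | $0.00
Total interest: $152.48 + $152.48 + $152.48 + $152.48 + $152.48 + $152.48 + $152.48 + $152.48 + $152.48 + $152.48 + $152.48 + $152.48 + $152.48 = $1,982.24

$1,982.24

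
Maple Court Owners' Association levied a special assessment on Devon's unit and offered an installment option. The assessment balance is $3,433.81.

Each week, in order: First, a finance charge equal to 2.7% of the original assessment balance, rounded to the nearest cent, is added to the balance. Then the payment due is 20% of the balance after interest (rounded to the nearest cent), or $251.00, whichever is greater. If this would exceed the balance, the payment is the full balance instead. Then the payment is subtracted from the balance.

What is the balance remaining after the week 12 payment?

Week 1: $3,433.81 +$92.71 interest = $3,526.52; pay $705.30 → $2,821.22
Week 2: $2,821.22 +$92.71 interest = $2,913.93; pay $582.79 → $2,331.14
Week 3: $2,331.14 +$92.71 interest = $2,423.85; pay $484.77 → $1,939.08
Week 4: $1,939.08 +$92.71 interest = $2,031.79; pay $406.36 → $1,625.43
Week 5: $1,625.43 +$92.71 interest = $1,718.14; pay $343.63 → $1,374.51
Week 6: $1,374.51 +$92.71 interest = $1,467.22; pay $293.44 → $1,173.78
Week 7: $1,173.78 +$92.71 interest = $1,266.49; pay $253.30 → $1,013.19
Week 8: $1,013.19 +$92.71 interest = $1,105.90; pay $251.00 → $854.90
Week 9: $854.90 +$92.71 interest = $947.61; pay $251.00 → $696.61
Week 10: $696.61 +$92.71 interest = $789.32; pay $251.00 → $538.32
Week 11: $538.32 +$92.71 interest = $631.03; pay $251.00 → $380.03
Week 12: $380.03 +$92.71 interest = $472.74; pay $251.00 → $221.74

$221.74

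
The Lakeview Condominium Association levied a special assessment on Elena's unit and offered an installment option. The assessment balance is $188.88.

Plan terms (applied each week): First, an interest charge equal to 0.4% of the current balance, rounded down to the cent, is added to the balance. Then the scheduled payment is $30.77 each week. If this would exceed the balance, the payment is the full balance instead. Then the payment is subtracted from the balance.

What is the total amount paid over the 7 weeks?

$191.60

Week 1: $188.88 +$0.75 interest = $189.63; pay $30.77 → $158.86
Week 2: $158.86 +$0.63 interest = $159.49; pay $30.77 → $128.72
Week 3: $128.72 +$0.51 interest = $129.23; pay $30.77 → $98.46
Week 4: $98.46 +$0.39 interest = $98.85; pay $30.77 → $68.08
Week 5: $68.08 +$0.27 interest = $68.35; pay $30.77 → $37.58
Week 6: $37.58 +$0.15 interest = $37.73; pay $30.77 → $6.96
Week 7: $6.96 +$0.02 interest = $6.98; pay $6.98 → $0.00
Total paid: $191.60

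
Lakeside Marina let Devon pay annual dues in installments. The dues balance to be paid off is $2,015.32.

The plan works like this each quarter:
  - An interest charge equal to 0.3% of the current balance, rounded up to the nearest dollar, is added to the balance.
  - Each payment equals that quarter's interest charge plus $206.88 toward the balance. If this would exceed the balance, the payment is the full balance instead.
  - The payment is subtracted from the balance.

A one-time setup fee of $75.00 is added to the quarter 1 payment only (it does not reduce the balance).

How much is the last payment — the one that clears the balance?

$154.40

Quarter 1: $2,015.32 +$7.00 interest = $2,022.32; pay $213.88 (+ $75.00 fee) → $1,808.44
Quarter 2: $1,808.44 +$6.00 interest = $1,814.44; pay $212.88 → $1,601.56
Quarter 3: $1,601.56 +$5.00 interest = $1,606.56; pay $211.88 → $1,394.68
Quarter 4: $1,394.68 +$5.00 interest = $1,399.68; pay $211.88 → $1,187.80
Quarter 5: $1,187.80 +$4.00 interest = $1,191.80; pay $210.88 → $980.92
Quarter 6: $980.92 +$3.00 interest = $983.92; pay $209.88 → $774.04
Quarter 7: $774.04 +$3.00 interest = $777.04; pay $209.88 → $567.16
Quarter 8: $567.16 +$2.00 interest = $569.16; pay $208.88 → $360.28
Quarter 9: $360.28 +$2.00 interest = $362.28; pay $208.88 → $153.40
Quarter 10: $153.40 +$1.00 interest = $154.40; pay $154.40 → $0.00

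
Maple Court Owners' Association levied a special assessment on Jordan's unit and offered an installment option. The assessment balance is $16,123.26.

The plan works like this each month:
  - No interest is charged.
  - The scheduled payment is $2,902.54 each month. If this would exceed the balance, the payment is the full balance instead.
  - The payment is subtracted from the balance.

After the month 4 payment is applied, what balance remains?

$4,513.10

Month 1: $16,123.26 − $2,902.54 → $13,220.72
Month 2: $13,220.72 − $2,902.54 → $10,318.18
Month 3: $10,318.18 − $2,902.54 → $7,415.64
Month 4: $7,415.64 − $2,902.54 → $4,513.10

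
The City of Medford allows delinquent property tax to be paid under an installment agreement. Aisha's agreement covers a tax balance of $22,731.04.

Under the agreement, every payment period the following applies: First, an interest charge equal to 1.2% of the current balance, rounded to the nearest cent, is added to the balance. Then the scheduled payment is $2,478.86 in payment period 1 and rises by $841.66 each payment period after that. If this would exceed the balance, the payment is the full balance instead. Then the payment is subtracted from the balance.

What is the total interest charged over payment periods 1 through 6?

$1,029.30

# | Opening | Interest | Payment | End bal
1 | $22,731.04 | $272.77 | $2,478.86 | $20,524.95
2 | $20,524.95 | $246.30 | $3,320.52 | $17,450.73
3 | $17,450.73 | $209.41 | $4,162.18 | $13,497.96
4 | $13,497.96 | $161.98 | $5,003.84 | $8,656.10
5 | $8,656.10 | $103.87 | $5,845.50 | $2,914.47
6 | $2,914.47 | $34.97 | $2,949.44 | $0.00
Total interest: $272.77 + $246.30 + $209.41 + $161.98 + $103.87 + $34.97 = $1,029.30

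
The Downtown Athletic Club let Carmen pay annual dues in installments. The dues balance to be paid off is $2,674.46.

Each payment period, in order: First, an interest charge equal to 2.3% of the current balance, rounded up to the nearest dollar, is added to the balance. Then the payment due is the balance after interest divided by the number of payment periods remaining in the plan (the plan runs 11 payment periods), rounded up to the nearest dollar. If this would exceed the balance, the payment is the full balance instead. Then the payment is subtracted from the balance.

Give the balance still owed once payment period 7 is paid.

$1,139.46

# | Opening | Interest | Payment | End bal
1 | $2,674.46 | $62.00 | $249.00 | $2,487.46
2 | $2,487.46 | $58.00 | $255.00 | $2,290.46
3 | $2,290.46 | $53.00 | $261.00 | $2,082.46
4 | $2,082.46 | $48.00 | $267.00 | $1,863.46
5 | $1,863.46 | $43.00 | $273.00 | $1,633.46
6 | $1,633.46 | $38.00 | $279.00 | $1,392.46
7 | $1,392.46 | $33.00 | $286.00 | $1,139.46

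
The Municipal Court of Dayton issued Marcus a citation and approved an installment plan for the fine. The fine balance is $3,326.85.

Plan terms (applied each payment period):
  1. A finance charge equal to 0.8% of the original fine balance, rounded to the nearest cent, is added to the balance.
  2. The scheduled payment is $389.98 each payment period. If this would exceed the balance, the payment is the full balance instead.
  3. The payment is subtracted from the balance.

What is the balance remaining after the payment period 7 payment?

Payment period 1: opening $3,326.85; interest $26.61 → $3,353.46; payment $389.98; balance $2,963.48
Payment period 2: opening $2,963.48; interest $26.61 → $2,990.09; payment $389.98; balance $2,600.11
Payment period 3: opening $2,600.11; interest $26.61 → $2,626.72; payment $389.98; balance $2,236.74
Payment period 4: opening $2,236.74; interest $26.61 → $2,263.35; payment $389.98; balance $1,873.37
Payment period 5: opening $1,873.37; interest $26.61 → $1,899.98; payment $389.98; balance $1,510.00
Payment period 6: opening $1,510.00; interest $26.61 → $1,536.61; payment $389.98; balance $1,146.63
Payment period 7: opening $1,146.63; interest $26.61 → $1,173.24; payment $389.98; balance $783.26

$783.26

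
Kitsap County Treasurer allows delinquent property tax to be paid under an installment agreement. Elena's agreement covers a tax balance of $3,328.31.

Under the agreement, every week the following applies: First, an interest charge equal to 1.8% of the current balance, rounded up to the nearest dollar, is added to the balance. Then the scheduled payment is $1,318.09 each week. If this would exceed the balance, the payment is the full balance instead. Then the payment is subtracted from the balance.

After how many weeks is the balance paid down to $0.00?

3

# | Opening | Interest | Payment | End bal
1 | $3,328.31 | $60.00 | $1,318.09 | $2,070.22
2 | $2,070.22 | $38.00 | $1,318.09 | $790.13
3 | $790.13 | $15.00 | $805.13 | $0.00
Balance reaches $0.00 in week 3.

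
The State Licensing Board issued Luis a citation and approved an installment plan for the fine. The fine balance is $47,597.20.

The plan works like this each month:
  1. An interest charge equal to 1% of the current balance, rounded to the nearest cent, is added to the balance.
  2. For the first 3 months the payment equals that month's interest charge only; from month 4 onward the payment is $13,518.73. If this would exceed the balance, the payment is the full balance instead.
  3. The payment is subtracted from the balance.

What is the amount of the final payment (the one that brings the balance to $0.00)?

Month 1: opening $47,597.20; interest $475.97 → $48,073.17; payment $475.97; balance $47,597.20
Month 2: opening $47,597.20; interest $475.97 → $48,073.17; payment $475.97; balance $47,597.20
Month 3: opening $47,597.20; interest $475.97 → $48,073.17; payment $475.97; balance $47,597.20
Month 4: opening $47,597.20; interest $475.97 → $48,073.17; payment $13,518.73; balance $34,554.44
Month 5: opening $34,554.44; interest $345.54 → $34,899.98; payment $13,518.73; balance $21,381.25
Month 6: opening $21,381.25; interest $213.81 → $21,595.06; payment $13,518.73; balance $8,076.33
Month 7: opening $8,076.33; interest $80.76 → $8,157.09; payment $8,157.09; balance $0.00

$8,157.09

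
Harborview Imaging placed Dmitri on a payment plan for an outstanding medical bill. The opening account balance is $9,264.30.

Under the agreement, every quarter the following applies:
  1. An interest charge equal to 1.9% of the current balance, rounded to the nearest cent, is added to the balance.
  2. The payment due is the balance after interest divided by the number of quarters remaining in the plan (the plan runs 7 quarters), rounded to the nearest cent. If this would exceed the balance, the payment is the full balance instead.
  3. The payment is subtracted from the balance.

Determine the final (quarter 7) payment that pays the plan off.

$1,509.84

Quarter 1: $9,264.30 +$176.02 interest = $9,440.32; pay $1,348.62 → $8,091.70
Quarter 2: $8,091.70 +$153.74 interest = $8,245.44; pay $1,374.24 → $6,871.20
Quarter 3: $6,871.20 +$130.55 interest = $7,001.75; pay $1,400.35 → $5,601.40
Quarter 4: $5,601.40 +$106.43 interest = $5,707.83; pay $1,426.96 → $4,280.87
Quarter 5: $4,280.87 +$81.34 interest = $4,362.21; pay $1,454.07 → $2,908.14
Quarter 6: $2,908.14 +$55.25 interest = $2,963.39; pay $1,481.70 → $1,481.69
Quarter 7: $1,481.69 +$28.15 interest = $1,509.84; pay $1,509.84 → $0.00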